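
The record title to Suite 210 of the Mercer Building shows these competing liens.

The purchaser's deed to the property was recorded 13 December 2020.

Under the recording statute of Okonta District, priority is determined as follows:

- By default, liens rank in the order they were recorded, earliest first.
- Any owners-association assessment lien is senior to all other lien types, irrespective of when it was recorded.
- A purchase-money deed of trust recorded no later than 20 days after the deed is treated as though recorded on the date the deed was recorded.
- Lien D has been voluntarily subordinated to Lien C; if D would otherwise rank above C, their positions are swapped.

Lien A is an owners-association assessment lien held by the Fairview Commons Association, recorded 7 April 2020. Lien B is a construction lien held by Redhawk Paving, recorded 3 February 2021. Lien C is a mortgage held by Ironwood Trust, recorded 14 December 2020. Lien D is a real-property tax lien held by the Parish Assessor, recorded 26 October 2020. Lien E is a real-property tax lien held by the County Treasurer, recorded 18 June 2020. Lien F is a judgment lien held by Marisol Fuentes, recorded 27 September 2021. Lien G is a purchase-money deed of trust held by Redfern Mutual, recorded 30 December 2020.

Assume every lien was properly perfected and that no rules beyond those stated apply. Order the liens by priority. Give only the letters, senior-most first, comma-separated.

First, effective dates: G relates back to the deed date 13 December 2020.
A, as an owners-association assessment lien, has superpriority and ranks first.
Ordering the rest by effective date: E (18 June 2020), D (26 October 2020), G (13 December 2020), C (14 December 2020), B (3 February 2021), F (27 September 2021).
The subordination applies — D was senior to C — so D and C swap.

A, E, C, G, D, B, F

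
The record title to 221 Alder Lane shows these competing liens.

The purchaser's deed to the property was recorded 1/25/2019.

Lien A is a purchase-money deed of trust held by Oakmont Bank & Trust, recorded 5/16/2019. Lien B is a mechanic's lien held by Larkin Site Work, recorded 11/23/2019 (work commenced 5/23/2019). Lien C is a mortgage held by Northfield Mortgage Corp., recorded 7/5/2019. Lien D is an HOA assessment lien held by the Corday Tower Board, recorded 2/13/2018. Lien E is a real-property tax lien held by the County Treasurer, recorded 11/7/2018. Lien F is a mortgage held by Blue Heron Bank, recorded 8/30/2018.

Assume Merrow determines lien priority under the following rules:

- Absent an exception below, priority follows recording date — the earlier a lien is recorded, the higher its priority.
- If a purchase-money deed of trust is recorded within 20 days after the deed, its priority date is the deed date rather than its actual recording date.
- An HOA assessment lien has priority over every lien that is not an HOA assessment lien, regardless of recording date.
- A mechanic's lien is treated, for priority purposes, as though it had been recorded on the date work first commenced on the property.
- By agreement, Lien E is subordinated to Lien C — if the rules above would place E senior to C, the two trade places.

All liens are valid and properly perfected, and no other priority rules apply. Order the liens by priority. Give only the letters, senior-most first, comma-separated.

D, F, C, A, B, E

First, effective dates: A was recorded 111 days after the deed — beyond 20 days — so no relation-back applies; B is treated as recorded 5/23/2019, the work-commencement date.
As an HOA assessment lien, D is senior to every other lien.
Among the remaining liens, by effective date: F (8/30/2018), E (11/7/2018), A (5/16/2019), B (5/23/2019), C (7/5/2019).
The subordination applies — E was senior to C — so E and C swap.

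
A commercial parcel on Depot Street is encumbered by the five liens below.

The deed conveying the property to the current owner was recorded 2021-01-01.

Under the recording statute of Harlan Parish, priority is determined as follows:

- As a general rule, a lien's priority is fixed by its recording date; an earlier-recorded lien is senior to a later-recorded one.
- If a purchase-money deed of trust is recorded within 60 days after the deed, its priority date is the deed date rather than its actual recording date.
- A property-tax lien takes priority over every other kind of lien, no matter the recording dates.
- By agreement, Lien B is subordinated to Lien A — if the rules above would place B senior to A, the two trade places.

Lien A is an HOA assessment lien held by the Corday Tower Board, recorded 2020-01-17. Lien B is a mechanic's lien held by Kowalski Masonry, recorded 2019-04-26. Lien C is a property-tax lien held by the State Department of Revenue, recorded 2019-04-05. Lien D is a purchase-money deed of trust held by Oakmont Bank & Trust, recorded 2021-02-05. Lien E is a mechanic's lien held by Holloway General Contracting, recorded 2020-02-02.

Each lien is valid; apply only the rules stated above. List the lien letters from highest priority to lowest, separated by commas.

First, effective dates: D was recorded within the 60-day window, so its effective date is the deed date 2021-01-01.
C, as a property-tax lien, has superpriority and ranks first.
The other liens, earliest effective date first: B (2019-04-26), A (2020-01-17), E (2020-02-02), D (2021-01-01).
Because B would otherwise rank above A, the subordination swaps them.

C, A, B, E, D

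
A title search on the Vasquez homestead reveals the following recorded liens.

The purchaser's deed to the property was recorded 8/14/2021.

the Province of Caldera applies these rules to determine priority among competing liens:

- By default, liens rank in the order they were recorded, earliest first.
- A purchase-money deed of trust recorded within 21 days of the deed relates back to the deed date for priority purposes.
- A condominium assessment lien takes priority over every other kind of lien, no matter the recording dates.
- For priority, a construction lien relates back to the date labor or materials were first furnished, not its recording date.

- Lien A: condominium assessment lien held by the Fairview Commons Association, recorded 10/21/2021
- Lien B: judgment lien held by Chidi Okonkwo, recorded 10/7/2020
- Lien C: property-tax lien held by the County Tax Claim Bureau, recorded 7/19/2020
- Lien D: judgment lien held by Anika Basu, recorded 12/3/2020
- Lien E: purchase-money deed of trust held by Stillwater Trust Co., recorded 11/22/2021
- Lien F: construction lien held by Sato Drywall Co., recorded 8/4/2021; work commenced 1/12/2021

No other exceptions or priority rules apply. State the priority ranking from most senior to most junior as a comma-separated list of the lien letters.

A, C, B, D, F, E

First, effective dates: E missed the 21-day window (100 days after the deed), so its recording date stands; F's effective date is 1/12/2021, when work began.
A is a condominium assessment lien, so it outranks all other liens regardless of date.
Ordering the rest by effective date: C (7/19/2020), B (10/7/2020), D (12/3/2020), F (1/12/2021), E (11/22/2021).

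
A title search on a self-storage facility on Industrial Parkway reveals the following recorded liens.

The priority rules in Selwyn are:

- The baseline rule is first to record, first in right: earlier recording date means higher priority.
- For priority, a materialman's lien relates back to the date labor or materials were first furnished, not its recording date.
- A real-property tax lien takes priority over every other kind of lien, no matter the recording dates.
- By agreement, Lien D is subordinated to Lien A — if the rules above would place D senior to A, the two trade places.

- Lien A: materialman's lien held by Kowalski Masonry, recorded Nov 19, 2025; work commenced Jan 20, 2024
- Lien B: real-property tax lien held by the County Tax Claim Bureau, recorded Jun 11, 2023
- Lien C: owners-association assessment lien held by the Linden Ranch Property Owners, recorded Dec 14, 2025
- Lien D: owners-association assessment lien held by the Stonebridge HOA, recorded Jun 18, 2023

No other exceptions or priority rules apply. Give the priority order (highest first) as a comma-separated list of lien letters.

B, A, D, C

First, effective dates: A is treated as recorded Jan 20, 2024, the work-commencement date.
B is a real-property tax lien and takes priority over every other lien.
Ordering the rest by effective date: D (Jun 18, 2023), A (Jan 20, 2024), C (Dec 14, 2025).
D is senior to A before the subordination, so the two trade places.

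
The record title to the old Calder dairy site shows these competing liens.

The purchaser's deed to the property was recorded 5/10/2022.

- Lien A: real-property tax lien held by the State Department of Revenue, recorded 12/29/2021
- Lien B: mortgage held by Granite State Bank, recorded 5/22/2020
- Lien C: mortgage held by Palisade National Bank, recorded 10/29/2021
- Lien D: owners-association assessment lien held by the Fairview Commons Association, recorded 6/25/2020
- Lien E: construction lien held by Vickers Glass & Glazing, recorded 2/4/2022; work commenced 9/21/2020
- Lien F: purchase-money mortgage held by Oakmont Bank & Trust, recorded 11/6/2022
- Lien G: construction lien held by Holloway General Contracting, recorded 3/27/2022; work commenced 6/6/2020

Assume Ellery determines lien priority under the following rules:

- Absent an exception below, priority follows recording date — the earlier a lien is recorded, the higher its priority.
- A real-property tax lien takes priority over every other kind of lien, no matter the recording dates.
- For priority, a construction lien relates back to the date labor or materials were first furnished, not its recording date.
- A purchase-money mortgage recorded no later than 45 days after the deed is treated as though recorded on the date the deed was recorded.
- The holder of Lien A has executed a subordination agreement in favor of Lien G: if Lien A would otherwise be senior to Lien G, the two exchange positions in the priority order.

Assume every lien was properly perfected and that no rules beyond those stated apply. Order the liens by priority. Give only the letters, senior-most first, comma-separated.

G, B, A, D, E, C, F

Effective dates: E's effective date is 9/21/2020, when work began; F missed the 45-day window (180 days after the deed), so its recording date stands; G's effective date is 6/6/2020, when work began.
As a real-property tax lien, A is senior to every other lien.
Ordering the rest by effective date: B (5/22/2020), G (6/6/2020), D (6/25/2020), E (9/21/2020), C (10/29/2021), F (11/6/2022).
A would otherwise be senior to G, so under the subordination agreement A and G exchange positions.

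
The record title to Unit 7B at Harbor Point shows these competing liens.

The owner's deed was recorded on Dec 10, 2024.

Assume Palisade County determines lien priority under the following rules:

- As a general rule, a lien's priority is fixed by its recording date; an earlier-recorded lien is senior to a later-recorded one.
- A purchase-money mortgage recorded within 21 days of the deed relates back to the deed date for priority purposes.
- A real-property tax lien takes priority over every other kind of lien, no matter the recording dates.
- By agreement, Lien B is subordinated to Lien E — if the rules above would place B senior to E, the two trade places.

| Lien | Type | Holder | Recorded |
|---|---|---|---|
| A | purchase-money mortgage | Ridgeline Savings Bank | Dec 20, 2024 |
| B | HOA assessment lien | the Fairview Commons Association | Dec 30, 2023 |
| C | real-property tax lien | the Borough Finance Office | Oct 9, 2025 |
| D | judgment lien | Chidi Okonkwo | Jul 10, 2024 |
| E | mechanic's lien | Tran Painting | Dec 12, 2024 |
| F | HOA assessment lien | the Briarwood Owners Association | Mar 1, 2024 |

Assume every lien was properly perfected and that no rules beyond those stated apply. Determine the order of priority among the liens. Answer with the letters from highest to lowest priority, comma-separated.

Effective dates: A relates back to the deed date Dec 10, 2024.
C, as a real-property tax lien, has superpriority and ranks first.
Ordering the rest by effective date: B (Dec 30, 2023), F (Mar 1, 2024), D (Jul 10, 2024), A (Dec 10, 2024), E (Dec 12, 2024).
B is senior to E before the subordination, so the two trade places.

C, E, F, D, A, B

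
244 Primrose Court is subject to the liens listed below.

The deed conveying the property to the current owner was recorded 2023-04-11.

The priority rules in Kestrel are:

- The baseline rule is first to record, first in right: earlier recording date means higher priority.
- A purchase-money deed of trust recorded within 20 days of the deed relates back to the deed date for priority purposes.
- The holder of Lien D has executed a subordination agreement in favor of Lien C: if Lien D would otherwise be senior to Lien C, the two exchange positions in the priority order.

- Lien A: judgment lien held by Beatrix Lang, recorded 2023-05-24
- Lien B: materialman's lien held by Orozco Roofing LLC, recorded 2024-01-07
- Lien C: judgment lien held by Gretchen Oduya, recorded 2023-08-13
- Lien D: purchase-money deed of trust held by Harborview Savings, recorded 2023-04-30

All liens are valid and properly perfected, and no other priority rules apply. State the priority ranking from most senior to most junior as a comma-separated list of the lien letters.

Effective dates after the stated exceptions: D relates back to the deed date 2023-04-11.
By effective date: D (2023-04-11), A (2023-05-24), C (2023-08-13), B (2024-01-07).
Because D would otherwise rank above C, the subordination swaps them.

C, A, D, B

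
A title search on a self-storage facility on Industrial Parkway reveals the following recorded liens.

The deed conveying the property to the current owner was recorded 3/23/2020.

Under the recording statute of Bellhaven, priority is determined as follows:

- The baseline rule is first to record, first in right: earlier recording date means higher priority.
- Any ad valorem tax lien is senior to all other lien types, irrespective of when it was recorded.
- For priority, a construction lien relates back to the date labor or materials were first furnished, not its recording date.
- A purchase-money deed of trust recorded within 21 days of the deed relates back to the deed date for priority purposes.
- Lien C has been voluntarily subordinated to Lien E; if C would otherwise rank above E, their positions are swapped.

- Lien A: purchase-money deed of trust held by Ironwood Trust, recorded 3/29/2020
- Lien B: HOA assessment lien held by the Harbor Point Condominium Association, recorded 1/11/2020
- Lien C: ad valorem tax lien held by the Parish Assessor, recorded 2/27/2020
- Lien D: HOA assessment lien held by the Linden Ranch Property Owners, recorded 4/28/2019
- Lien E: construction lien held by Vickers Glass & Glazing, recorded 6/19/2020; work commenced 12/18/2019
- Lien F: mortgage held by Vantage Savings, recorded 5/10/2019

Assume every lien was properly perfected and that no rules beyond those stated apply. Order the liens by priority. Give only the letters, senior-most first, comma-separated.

E, D, F, C, B, A

First, effective dates: A was recorded within the 21-day window, so its effective date is the deed date 3/23/2020; E's effective date is 12/18/2019, when work began.
C is an ad valorem tax lien, so it outranks all other liens regardless of date.
Remaining liens by effective date: D (4/28/2019), F (5/10/2019), E (12/18/2019), B (1/11/2020), A (3/23/2020).
The subordination applies — C was senior to E — so C and E swap.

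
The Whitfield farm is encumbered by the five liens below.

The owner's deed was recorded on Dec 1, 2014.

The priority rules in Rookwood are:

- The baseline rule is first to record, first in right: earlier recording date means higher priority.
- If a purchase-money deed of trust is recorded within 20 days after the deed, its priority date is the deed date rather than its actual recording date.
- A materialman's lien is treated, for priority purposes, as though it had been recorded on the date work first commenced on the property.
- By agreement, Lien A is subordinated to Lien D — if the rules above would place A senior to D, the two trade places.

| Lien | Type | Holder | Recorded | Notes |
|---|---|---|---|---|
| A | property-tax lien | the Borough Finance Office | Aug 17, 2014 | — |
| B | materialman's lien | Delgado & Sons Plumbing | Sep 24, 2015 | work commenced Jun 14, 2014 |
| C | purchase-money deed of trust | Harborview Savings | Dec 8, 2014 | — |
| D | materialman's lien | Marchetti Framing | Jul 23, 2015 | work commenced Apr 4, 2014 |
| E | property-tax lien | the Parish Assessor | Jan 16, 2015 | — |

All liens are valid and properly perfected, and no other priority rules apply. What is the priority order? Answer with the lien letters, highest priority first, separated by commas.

D, B, A, C, E

Effective dates after the stated exceptions: B's effective date is Jun 14, 2014, when work began; C's effective date is the deed date, Dec 1, 2014; D's effective date is Apr 4, 2014, when work began.
Ordering by effective date: D (Apr 4, 2014), B (Jun 14, 2014), A (Aug 17, 2014), C (Dec 1, 2014), E (Jan 16, 2015).
Since A is not senior to D, the subordination leaves the order unchanged.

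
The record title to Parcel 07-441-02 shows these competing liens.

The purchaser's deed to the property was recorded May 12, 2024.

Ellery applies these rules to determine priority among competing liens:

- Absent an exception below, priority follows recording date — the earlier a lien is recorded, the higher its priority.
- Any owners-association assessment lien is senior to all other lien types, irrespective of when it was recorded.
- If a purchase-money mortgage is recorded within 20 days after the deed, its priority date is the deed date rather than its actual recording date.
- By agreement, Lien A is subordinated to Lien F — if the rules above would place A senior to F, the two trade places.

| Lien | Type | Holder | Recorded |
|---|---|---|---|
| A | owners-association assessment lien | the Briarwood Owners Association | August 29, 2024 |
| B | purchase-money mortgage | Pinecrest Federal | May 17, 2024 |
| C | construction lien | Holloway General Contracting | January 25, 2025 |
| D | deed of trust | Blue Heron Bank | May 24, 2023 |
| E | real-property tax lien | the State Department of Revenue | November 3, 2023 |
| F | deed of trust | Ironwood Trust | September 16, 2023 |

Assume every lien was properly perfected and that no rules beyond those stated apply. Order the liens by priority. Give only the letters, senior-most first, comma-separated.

Effective dates after the stated exceptions: B was recorded within the 20-day window, so its effective date is the deed date May 12, 2024.
A, as an owners-association assessment lien, has superpriority and ranks first.
Among the remaining liens, by effective date: D (May 24, 2023), F (September 16, 2023), E (November 3, 2023), B (May 12, 2024), C (January 25, 2025).
Because A would otherwise rank above F, the subordination swaps them.

F, D, A, E, B, C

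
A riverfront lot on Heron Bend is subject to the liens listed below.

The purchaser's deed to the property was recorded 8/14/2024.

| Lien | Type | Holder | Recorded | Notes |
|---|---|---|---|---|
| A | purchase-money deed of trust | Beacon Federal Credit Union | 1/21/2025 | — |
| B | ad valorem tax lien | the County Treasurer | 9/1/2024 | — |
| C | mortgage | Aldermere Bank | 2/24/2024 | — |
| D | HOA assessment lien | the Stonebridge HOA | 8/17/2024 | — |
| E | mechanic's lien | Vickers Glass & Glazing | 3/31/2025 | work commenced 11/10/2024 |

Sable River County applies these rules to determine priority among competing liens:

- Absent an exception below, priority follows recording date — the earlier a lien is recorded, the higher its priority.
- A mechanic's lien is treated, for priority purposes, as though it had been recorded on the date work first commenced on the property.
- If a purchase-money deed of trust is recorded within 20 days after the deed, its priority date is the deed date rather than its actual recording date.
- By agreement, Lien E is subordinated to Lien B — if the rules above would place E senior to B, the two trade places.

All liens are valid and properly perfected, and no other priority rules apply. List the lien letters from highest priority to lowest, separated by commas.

C, D, B, E, A

Effective dates after the stated exceptions: A was recorded 160 days after the deed, outside the 20-day window, so it keeps its recording date; E's effective date is 11/10/2024, when work began.
Ordering by effective date: C (2/24/2024), D (8/17/2024), B (9/1/2024), E (11/10/2024), A (1/21/2025).
Since E is not senior to B, the subordination leaves the order unchanged.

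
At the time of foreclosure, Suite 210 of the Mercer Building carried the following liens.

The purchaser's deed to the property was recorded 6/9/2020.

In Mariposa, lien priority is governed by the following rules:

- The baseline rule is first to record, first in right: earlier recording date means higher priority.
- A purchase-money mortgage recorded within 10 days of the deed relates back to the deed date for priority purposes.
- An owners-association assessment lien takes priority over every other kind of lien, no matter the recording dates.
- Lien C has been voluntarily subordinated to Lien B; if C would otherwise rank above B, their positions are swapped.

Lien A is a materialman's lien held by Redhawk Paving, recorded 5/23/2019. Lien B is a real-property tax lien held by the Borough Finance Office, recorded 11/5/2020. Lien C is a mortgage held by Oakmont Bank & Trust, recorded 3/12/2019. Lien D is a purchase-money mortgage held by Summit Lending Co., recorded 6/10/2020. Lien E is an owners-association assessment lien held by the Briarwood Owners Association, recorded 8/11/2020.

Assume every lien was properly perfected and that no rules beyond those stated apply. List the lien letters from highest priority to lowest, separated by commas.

E, B, A, D, C

First, effective dates: D's effective date is the deed date, 6/9/2020.
E, as an owners-association assessment lien, has superpriority and ranks first.
Remaining liens by effective date: C (3/12/2019), A (5/23/2019), D (6/9/2020), B (11/5/2020).
The subordination applies — C was senior to B — so C and B swap.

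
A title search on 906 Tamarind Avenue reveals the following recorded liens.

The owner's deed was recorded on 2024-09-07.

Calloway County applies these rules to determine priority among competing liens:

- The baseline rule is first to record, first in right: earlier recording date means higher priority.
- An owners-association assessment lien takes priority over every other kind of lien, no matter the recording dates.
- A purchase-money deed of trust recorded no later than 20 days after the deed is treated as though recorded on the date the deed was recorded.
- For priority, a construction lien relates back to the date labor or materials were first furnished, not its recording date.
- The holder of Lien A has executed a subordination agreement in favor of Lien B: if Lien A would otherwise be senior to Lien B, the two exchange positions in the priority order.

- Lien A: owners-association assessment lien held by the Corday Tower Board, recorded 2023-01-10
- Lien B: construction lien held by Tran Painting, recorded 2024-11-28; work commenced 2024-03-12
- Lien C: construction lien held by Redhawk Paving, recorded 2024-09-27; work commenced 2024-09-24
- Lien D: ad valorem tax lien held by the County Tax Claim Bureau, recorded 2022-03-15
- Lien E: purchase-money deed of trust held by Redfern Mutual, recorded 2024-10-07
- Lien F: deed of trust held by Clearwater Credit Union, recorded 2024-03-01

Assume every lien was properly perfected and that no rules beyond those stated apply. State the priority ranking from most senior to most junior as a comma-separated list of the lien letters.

B, D, F, A, C, E

Effective dates after the stated exceptions: B relates back to 2024-03-12 (work commenced); C's effective date is 2024-09-24, when work began; E was recorded 30 days after the deed, outside the 20-day window, so it keeps its recording date.
A is an owners-association assessment lien and takes priority over every other lien.
The other liens, earliest effective date first: D (2022-03-15), F (2024-03-01), B (2024-03-12), C (2024-09-24), E (2024-10-07).
The subordination applies — A was senior to B — so A and B swap.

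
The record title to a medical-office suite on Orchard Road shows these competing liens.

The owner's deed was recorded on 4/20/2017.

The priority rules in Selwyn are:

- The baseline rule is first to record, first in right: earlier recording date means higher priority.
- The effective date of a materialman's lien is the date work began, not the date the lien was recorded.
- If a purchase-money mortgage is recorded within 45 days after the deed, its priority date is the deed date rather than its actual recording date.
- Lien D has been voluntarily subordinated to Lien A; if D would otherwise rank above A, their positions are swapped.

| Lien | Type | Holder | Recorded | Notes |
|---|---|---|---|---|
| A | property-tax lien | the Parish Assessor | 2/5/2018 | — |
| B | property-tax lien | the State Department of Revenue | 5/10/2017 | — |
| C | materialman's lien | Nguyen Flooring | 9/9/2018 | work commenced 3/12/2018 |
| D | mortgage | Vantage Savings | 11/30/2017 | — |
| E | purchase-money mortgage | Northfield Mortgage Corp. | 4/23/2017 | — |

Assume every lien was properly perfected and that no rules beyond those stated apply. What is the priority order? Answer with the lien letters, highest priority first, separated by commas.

First, effective dates: C relates back to 3/12/2018 (work commenced); E relates back to the deed date 4/20/2017.
By effective date, earliest first: E (4/20/2017), B (5/10/2017), D (11/30/2017), A (2/5/2018), C (3/12/2018).
D would otherwise be senior to A, so under the subordination agreement D and A exchange positions.

E, B, A, D, C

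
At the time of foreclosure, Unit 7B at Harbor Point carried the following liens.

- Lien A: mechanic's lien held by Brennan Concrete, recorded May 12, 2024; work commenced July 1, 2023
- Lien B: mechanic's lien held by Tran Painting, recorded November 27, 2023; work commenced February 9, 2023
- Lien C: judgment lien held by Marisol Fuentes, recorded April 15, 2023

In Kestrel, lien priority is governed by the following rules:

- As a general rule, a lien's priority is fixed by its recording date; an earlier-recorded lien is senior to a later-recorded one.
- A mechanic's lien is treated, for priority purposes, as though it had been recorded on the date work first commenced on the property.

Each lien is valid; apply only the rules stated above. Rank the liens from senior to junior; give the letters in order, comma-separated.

Effective dates: A's effective date is July 1, 2023, when work began; B relates back to February 9, 2023 (work commenced).
Ordering by effective date: B (February 9, 2023), C (April 15, 2023), A (July 1, 2023).

B, C, A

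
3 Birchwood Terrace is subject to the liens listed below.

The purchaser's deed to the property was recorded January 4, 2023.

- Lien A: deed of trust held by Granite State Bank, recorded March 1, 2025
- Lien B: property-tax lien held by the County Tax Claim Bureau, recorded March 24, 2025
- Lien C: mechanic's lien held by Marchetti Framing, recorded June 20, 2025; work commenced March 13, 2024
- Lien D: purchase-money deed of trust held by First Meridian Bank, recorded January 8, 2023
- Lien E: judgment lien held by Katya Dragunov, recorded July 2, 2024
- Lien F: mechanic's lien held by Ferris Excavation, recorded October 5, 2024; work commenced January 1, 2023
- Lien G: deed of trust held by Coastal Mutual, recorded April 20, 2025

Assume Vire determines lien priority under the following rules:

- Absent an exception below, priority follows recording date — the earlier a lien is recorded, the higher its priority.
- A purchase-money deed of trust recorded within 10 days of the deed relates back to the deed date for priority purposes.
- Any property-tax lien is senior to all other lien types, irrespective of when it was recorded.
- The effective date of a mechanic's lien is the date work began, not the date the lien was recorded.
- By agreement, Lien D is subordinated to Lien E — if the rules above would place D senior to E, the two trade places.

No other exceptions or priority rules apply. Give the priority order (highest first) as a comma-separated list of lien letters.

Effective dates: C is treated as recorded March 13, 2024, the work-commencement date; D relates back to the deed date January 4, 2023; F is treated as recorded January 1, 2023, the work-commencement date.
B, as a property-tax lien, has superpriority and ranks first.
Among the remaining liens, by effective date: F (January 1, 2023), D (January 4, 2023), C (March 13, 2024), E (July 2, 2024), A (March 1, 2025), G (April 20, 2025).
D is senior to E before the subordination, so the two trade places.

B, F, E, C, D, A, G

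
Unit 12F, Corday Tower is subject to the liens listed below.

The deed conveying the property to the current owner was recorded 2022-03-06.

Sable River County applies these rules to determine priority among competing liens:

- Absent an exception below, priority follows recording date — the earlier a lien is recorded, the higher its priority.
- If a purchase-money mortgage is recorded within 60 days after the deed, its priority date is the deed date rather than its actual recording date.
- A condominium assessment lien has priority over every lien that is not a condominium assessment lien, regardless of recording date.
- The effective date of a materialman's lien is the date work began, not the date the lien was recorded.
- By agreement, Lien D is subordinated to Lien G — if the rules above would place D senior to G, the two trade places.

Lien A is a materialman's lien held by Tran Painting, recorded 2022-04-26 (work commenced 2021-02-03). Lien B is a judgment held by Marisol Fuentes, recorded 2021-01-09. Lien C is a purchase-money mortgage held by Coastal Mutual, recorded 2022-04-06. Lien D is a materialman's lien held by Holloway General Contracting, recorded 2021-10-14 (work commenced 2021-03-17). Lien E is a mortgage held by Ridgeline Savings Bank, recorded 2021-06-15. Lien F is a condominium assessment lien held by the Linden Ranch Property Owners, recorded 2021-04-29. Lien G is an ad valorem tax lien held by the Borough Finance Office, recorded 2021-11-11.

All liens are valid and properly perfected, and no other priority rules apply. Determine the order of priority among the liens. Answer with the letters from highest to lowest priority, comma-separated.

First, effective dates: A's effective date is 2021-02-03, when work began; C relates back to the deed date 2022-03-06; D relates back to 2021-03-17 (work commenced).
F, as a condominium assessment lien, has superpriority and ranks first.
The other liens, earliest effective date first: B (2021-01-09), A (2021-02-03), D (2021-03-17), E (2021-06-15), G (2021-11-11), C (2022-03-06).
The subordination applies — D was senior to G — so D and G swap.

F, B, A, G, E, D, C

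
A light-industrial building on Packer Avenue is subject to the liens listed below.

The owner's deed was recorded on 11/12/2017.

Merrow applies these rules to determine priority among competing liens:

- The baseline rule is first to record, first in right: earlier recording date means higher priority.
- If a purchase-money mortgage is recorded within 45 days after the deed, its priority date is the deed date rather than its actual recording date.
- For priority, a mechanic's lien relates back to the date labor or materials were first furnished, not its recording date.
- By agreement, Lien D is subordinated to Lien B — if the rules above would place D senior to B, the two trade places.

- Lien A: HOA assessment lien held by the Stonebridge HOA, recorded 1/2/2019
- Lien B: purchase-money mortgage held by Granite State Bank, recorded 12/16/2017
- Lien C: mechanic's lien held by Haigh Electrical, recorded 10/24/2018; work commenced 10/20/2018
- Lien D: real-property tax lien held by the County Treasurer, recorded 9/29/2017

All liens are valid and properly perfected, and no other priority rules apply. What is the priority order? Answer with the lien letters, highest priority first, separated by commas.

B, D, C, A

Adjusting effective dates: B relates back to the deed date 11/12/2017; C relates back to 10/20/2018 (work commenced).
By effective date: D (9/29/2017), B (11/12/2017), C (10/20/2018), A (1/2/2019).
Because D would otherwise rank above B, the subordination swaps them.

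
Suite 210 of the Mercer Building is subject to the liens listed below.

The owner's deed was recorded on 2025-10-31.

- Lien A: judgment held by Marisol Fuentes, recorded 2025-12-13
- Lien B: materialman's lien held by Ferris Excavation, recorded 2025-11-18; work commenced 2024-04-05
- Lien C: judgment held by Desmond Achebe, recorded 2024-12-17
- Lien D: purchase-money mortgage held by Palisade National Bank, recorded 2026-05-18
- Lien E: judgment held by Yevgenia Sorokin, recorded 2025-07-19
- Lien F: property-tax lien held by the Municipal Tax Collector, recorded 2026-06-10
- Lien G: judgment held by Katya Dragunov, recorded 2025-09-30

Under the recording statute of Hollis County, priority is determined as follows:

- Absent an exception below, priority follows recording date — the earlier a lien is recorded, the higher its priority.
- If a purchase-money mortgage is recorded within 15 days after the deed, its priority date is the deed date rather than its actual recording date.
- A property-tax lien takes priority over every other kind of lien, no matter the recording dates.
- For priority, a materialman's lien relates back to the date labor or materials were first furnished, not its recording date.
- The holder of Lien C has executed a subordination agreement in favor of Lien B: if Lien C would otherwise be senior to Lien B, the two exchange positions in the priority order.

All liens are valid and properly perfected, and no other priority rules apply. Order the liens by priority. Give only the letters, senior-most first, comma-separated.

Adjusting effective dates: B relates back to 2024-04-05 (work commenced); D was recorded 199 days after the deed — beyond 15 days — so no relation-back applies.
F, as a property-tax lien, has superpriority and ranks first.
Remaining liens by effective date: B (2024-04-05), C (2024-12-17), E (2025-07-19), G (2025-09-30), A (2025-12-13), D (2026-05-18).
C is already junior to B, so the subordination agreement changes nothing.

F, B, C, E, G, A, D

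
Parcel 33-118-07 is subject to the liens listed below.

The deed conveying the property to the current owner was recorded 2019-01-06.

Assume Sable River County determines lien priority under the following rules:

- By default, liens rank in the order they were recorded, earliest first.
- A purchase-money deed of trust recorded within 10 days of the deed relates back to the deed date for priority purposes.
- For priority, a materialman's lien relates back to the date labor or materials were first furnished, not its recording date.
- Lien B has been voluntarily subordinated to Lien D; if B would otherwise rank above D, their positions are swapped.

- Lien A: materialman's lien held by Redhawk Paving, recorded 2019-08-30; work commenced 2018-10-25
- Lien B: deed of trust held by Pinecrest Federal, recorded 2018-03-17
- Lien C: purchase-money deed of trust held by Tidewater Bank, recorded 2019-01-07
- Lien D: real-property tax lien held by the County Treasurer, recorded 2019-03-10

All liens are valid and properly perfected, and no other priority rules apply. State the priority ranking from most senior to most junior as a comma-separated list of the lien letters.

D, A, C, B

Adjusting effective dates: A relates back to 2018-10-25 (work commenced); C relates back to the deed date 2019-01-06.
By effective date, earliest first: B (2018-03-17), A (2018-10-25), C (2019-01-06), D (2019-03-10).
Because B would otherwise rank above D, the subordination swaps them.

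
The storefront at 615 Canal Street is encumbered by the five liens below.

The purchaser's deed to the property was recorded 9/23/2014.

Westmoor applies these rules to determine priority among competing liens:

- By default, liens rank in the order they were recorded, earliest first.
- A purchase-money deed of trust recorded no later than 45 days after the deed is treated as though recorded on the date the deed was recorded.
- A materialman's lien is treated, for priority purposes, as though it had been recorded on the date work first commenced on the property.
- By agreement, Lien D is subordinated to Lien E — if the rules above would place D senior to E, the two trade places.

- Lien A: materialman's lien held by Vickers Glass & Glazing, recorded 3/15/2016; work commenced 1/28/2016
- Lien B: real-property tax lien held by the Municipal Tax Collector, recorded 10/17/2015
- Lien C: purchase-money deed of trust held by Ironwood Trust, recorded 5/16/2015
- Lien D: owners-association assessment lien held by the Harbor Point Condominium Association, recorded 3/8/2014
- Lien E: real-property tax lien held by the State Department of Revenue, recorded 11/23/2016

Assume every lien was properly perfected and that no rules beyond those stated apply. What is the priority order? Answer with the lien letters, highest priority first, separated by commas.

First, effective dates: A relates back to 1/28/2016 (work commenced); C was recorded 235 days after the deed, outside the 45-day window, so it keeps its recording date.
Ordering by effective date: D (3/8/2014), C (5/16/2015), B (10/17/2015), A (1/28/2016), E (11/23/2016).
Because D would otherwise rank above E, the subordination swaps them.

E, C, B, A, D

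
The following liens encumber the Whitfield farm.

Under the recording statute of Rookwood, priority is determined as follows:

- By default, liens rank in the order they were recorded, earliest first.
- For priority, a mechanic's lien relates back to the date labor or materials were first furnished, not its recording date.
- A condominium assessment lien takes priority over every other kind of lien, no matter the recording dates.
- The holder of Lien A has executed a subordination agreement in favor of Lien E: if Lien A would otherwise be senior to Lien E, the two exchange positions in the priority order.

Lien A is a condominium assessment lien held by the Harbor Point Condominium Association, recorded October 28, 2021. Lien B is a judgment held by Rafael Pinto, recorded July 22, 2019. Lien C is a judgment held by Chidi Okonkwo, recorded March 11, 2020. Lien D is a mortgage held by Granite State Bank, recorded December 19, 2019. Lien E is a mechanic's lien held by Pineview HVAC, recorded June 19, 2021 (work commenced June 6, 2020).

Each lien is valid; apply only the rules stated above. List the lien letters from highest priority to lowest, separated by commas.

First, effective dates: E relates back to June 6, 2020 (work commenced).
As a condominium assessment lien, A is senior to every other lien.
The other liens, earliest effective date first: B (July 22, 2019), D (December 19, 2019), C (March 11, 2020), E (June 6, 2020).
Because A would otherwise rank above E, the subordination swaps them.

E, B, D, C, A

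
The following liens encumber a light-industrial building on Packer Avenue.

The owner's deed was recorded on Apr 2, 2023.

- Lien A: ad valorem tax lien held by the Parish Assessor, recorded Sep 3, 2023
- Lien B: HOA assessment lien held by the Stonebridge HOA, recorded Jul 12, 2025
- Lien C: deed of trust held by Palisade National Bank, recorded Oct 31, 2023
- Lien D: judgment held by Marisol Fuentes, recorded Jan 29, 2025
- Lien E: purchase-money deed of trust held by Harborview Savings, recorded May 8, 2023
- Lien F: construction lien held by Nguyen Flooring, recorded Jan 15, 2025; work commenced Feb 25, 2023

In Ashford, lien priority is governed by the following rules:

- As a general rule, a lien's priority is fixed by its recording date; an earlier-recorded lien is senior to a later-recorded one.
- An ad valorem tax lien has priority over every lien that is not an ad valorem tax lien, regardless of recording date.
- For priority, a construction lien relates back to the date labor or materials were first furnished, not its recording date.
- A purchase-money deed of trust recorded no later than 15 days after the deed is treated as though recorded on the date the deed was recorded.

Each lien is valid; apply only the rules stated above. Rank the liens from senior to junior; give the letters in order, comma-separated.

A, F, E, C, D, B

Effective dates: E missed the 15-day window (36 days after the deed), so its recording date stands; F relates back to Feb 25, 2023 (work commenced).
A, as an ad valorem tax lien, has superpriority and ranks first.
Ordering the rest by effective date: F (Feb 25, 2023), E (May 8, 2023), C (Oct 31, 2023), D (Jan 29, 2025), B (Jul 12, 2025).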